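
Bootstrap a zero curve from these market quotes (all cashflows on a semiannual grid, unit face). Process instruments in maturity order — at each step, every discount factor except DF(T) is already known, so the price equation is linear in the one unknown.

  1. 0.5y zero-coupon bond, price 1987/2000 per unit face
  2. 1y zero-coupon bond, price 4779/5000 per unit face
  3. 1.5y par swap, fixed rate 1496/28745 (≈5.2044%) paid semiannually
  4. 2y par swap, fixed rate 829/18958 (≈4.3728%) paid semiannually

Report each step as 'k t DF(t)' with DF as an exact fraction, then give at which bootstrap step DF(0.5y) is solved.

1 1/2 1987/2000
2 1 4779/5000
3 3/2 2313/2500
4 2 9171/10000
DF(0.5y) is solved at step 1

step 1 [0.5y] zero: DF = P = 1987/2000 ≈ 0.993500
step 2 [1y] zero: DF = P = 4779/5000 ≈ 0.955800
step 3 [1.5y] swap r/2=748/28745: DF=(1 − 748/28745·(0.993500+0.955800))/(1+748/28745) = 2313/2500 ≈ 0.925200
step 4 [2y] swap r/2=829/37916: DF=(1 − 829/37916·(0.993500+0.955800+0.925200))/(1+829/37916) = 9171/10000 ≈ 0.917100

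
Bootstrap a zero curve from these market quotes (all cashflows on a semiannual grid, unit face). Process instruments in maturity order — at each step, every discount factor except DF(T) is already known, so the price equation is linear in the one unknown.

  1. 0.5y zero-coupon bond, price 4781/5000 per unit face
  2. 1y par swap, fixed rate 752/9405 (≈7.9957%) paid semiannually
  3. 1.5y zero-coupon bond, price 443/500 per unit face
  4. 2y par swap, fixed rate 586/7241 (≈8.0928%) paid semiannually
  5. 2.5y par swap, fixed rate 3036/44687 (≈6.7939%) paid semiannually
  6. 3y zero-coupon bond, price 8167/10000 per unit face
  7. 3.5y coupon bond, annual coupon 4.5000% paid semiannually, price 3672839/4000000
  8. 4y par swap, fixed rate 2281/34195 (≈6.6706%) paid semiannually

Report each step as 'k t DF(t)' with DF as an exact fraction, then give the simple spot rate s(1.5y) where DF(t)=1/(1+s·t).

step 1 [0.5y] zero: DF = P = 4781/5000 ≈ 0.956200
step 2 [1y] swap r/2=376/9405: DF=(1 − 376/9405·(0.956200))/(1+376/9405) = 578/625 ≈ 0.924800
step 3 [1.5y] zero: DF = P = 443/500 ≈ 0.886000
step 4 [2y] swap r/2=293/7241: DF=(1 − 293/7241·(0.956200+0.924800+0.886000))/(1+293/7241) = 1707/2000 ≈ 0.853500
step 5 [2.5y] swap r/2=1518/44687: DF=(1 − 1518/44687·(0.956200+0.924800+0.886000+0.853500))/(1+1518/44687) = 4241/5000 ≈ 0.848200
step 6 [3y] zero: DF = P = 8167/10000 ≈ 0.816700
step 7 [3.5y] bond c/2=9/400: DF=(3672839/4000000 − 9/400·(0.956200+0.924800+0.886000+0.853500+0.848200+0.816700))/(1+9/400) = 7817/10000 ≈ 0.781700
step 8 [4y] swap r/2=2281/68390: DF=(1 − 2281/68390·(0.956200+0.924800+0.886000+0.853500+0.848200+0.816700+0.781700))/(1+2281/68390) = 7719/10000 ≈ 0.771900

1 1/2 4781/5000
2 1 578/625
3 3/2 443/500
4 2 1707/2000
5 5/2 4241/5000
6 3 8167/10000
7 7/2 7817/10000
8 4 7719/10000
s(1.5y) = (1/(443/500) − 1)/(3/2) = 38/443 ≈ 8.5779%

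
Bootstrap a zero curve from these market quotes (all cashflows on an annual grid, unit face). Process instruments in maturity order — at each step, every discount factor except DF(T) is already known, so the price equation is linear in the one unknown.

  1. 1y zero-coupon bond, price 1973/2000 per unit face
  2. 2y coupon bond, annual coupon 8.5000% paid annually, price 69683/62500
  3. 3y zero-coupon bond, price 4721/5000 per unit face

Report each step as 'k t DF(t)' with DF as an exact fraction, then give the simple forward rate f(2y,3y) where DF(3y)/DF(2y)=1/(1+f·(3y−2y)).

step 1 [1y] zero: DF = P = 1973/2000 ≈ 0.986500
step 2 [2y] bond c/1=17/200: DF=(69683/62500 − 17/200·(0.986500))/(1+17/200) = 9503/10000 ≈ 0.950300
step 3 [3y] zero: DF = P = 4721/5000 ≈ 0.944200

1 1 1973/2000
2 2 9503/10000
3 3 4721/5000
f(2y,3y) = ((9503/10000)/(4721/5000) − 1)/(1) = 61/9442 ≈ 0.6460%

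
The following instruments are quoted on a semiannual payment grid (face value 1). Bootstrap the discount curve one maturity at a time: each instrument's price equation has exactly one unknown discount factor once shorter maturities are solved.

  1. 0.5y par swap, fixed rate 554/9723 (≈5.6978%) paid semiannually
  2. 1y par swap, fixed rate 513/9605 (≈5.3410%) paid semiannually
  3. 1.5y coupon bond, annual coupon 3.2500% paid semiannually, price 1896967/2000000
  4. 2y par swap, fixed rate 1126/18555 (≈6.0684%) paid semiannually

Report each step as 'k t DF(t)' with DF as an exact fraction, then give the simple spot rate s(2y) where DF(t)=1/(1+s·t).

1 1/2 9723/10000
2 1 9487/10000
3 3/2 4513/5000
4 2 4437/5000
s(2y) = (1/(4437/5000) − 1)/(2) = 563/8874 ≈ 6.3444%

step 1 [0.5y] swap r/2=277/9723: DF=(1 − 277/9723·(0))/(1+277/9723) = 9723/10000 ≈ 0.972300
step 2 [1y] swap r/2=513/19210: DF=(1 − 513/19210·(0.972300))/(1+513/19210) = 9487/10000 ≈ 0.948700
step 3 [1.5y] bond c/2=13/800: DF=(1896967/2000000 − 13/800·(0.972300+0.948700))/(1+13/800) = 4513/5000 ≈ 0.902600
step 4 [2y] swap r/2=563/18555: DF=(1 − 563/18555·(0.972300+0.948700+0.902600))/(1+563/18555) = 4437/5000 ≈ 0.887400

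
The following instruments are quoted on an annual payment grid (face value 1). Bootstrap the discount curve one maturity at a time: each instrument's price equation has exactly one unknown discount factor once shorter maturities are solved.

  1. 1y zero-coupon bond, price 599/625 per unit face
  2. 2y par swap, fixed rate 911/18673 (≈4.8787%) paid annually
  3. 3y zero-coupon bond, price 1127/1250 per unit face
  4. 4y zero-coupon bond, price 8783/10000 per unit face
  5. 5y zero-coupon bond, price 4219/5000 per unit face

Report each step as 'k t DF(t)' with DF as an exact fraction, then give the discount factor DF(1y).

step 1 [1y] zero: DF = P = 599/625 ≈ 0.958400
step 2 [2y] swap r/1=911/18673: DF=(1 − 911/18673·(0.958400))/(1+911/18673) = 9089/10000 ≈ 0.908900
step 3 [3y] zero: DF = P = 1127/1250 ≈ 0.901600
step 4 [4y] zero: DF = P = 8783/10000 ≈ 0.878300
step 5 [5y] zero: DF = P = 4219/5000 ≈ 0.843800

1 1 599/625
2 2 9089/10000
3 3 1127/1250
4 4 8783/10000
5 5 4219/5000
DF(1y) = 599/625 ≈ 0.958400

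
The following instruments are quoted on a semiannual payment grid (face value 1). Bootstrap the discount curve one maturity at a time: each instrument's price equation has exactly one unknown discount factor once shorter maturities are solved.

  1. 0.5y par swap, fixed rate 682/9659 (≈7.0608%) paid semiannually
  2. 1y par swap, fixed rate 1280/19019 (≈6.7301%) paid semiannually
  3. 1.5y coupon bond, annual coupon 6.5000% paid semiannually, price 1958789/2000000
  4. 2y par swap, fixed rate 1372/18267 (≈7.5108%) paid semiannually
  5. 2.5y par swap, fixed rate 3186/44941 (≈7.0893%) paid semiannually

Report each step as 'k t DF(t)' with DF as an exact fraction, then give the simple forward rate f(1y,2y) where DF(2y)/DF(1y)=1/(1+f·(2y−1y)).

1 1/2 9659/10000
2 1 117/125
3 3/2 8887/10000
4 2 2157/2500
5 5/2 8407/10000
f(1y,2y) = ((117/125)/(2157/2500) − 1)/(1) = 61/719 ≈ 8.4840%

step 1 [0.5y] swap r/2=341/9659: DF=(1 − 341/9659·(0))/(1+341/9659) = 9659/10000 ≈ 0.965900
step 2 [1y] swap r/2=640/19019: DF=(1 − 640/19019·(0.965900))/(1+640/19019) = 117/125 ≈ 0.936000
step 3 [1.5y] bond c/2=13/400: DF=(1958789/2000000 − 13/400·(0.965900+0.936000))/(1+13/400) = 8887/10000 ≈ 0.888700
step 4 [2y] swap r/2=686/18267: DF=(1 − 686/18267·(0.965900+0.936000+0.888700))/(1+686/18267) = 2157/2500 ≈ 0.862800
step 5 [2.5y] swap r/2=1593/44941: DF=(1 − 1593/44941·(0.965900+0.936000+0.888700+0.862800))/(1+1593/44941) = 8407/10000 ≈ 0.840700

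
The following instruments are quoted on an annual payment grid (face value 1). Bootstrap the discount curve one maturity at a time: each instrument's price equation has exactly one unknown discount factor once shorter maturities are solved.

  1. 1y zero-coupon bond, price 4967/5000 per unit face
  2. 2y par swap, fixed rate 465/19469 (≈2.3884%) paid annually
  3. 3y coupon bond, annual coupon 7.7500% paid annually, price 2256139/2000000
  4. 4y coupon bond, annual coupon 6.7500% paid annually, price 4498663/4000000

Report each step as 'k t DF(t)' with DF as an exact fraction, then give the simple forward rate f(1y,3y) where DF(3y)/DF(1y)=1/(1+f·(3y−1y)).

1 1 4967/5000
2 2 1907/2000
3 3 9069/10000
4 4 8731/10000
f(1y,3y) = ((4967/5000)/(9069/10000) − 1)/(2) = 865/18138 ≈ 4.7690%

step 1 [1y] zero: DF = P = 4967/5000 ≈ 0.993400
step 2 [2y] swap r/1=465/19469: DF=(1 − 465/19469·(0.993400))/(1+465/19469) = 1907/2000 ≈ 0.953500
step 3 [3y] bond c/1=31/400: DF=(2256139/2000000 − 31/400·(0.993400+0.953500))/(1+31/400) = 9069/10000 ≈ 0.906900
step 4 [4y] bond c/1=27/400: DF=(4498663/4000000 − 27/400·(0.993400+0.953500+0.906900))/(1+27/400) = 8731/10000 ≈ 0.873100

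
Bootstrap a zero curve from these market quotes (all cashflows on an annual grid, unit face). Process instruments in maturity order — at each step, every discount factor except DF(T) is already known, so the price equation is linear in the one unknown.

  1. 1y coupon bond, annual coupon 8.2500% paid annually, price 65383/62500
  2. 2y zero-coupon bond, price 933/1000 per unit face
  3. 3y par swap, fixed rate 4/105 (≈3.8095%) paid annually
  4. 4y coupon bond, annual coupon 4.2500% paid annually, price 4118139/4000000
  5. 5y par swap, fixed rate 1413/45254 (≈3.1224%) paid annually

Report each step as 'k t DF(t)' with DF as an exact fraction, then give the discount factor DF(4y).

1 1 604/625
2 2 933/1000
3 3 1117/1250
4 4 8737/10000
5 5 8587/10000
DF(4y) = 8737/10000 ≈ 0.873700

step 1 [1y] bond c/1=33/400: DF=(65383/62500 − 33/400·(0))/(1+33/400) = 604/625 ≈ 0.966400
step 2 [2y] zero: DF = P = 933/1000 ≈ 0.933000
step 3 [3y] swap r/1=4/105: DF=(1 − 4/105·(0.966400+0.933000))/(1+4/105) = 1117/1250 ≈ 0.893600
step 4 [4y] bond c/1=17/400: DF=(4118139/4000000 − 17/400·(0.966400+0.933000+0.893600))/(1+17/400) = 8737/10000 ≈ 0.873700
step 5 [5y] swap r/1=1413/45254: DF=(1 − 1413/45254·(0.966400+0.933000+0.893600+0.873700))/(1+1413/45254) = 8587/10000 ≈ 0.858700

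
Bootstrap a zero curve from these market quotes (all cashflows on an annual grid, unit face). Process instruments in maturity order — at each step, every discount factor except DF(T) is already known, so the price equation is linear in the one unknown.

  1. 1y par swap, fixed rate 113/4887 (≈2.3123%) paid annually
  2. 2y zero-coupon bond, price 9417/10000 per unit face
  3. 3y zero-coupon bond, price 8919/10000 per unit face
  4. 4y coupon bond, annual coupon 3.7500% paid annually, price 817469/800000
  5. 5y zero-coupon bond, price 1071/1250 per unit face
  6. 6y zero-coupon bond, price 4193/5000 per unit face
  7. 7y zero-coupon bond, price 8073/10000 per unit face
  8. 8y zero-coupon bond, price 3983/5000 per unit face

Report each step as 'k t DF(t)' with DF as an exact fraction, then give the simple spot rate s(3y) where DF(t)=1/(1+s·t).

1 1 4887/5000
2 2 9417/10000
3 3 8919/10000
4 4 8833/10000
5 5 1071/1250
6 6 4193/5000
7 7 8073/10000
8 8 3983/5000
s(3y) = (1/(8919/10000) − 1)/(3) = 1081/26757 ≈ 4.0401%

step 1 [1y] swap r/1=113/4887: DF=(1 − 113/4887·(0))/(1+113/4887) = 4887/5000 ≈ 0.977400
step 2 [2y] zero: DF = P = 9417/10000 ≈ 0.941700
step 3 [3y] zero: DF = P = 8919/10000 ≈ 0.891900
step 4 [4y] bond c/1=3/80: DF=(817469/800000 − 3/80·(0.977400+0.941700+0.891900))/(1+3/80) = 8833/10000 ≈ 0.883300
step 5 [5y] zero: DF = P = 1071/1250 ≈ 0.856800
step 6 [6y] zero: DF = P = 4193/5000 ≈ 0.838600
step 7 [7y] zero: DF = P = 8073/10000 ≈ 0.807300
step 8 [8y] zero: DF = P = 3983/5000 ≈ 0.796600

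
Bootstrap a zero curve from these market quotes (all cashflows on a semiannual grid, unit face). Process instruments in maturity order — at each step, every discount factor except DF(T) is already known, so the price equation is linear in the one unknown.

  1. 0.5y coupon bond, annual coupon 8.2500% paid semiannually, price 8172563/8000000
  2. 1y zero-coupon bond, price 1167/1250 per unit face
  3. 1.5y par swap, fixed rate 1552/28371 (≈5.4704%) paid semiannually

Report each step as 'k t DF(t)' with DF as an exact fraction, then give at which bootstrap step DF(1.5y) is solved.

1 1/2 9811/10000
2 1 1167/1250
3 3/2 1153/1250
DF(1.5y) is solved at step 3

step 1 [0.5y] bond c/2=33/800: DF=(8172563/8000000 − 33/800·(0))/(1+33/800) = 9811/10000 ≈ 0.981100
step 2 [1y] zero: DF = P = 1167/1250 ≈ 0.933600
step 3 [1.5y] swap r/2=776/28371: DF=(1 − 776/28371·(0.981100+0.933600))/(1+776/28371) = 1153/1250 ≈ 0.922400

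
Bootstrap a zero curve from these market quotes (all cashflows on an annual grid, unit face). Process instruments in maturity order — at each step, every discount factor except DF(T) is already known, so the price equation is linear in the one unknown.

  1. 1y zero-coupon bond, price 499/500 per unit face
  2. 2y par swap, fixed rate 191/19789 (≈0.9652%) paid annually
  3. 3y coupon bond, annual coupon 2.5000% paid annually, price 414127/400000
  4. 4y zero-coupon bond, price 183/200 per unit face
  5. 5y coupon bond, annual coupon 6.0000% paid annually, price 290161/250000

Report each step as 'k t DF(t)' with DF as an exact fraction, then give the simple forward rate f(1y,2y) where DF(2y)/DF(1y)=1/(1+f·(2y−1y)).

step 1 [1y] zero: DF = P = 499/500 ≈ 0.998000
step 2 [2y] swap r/1=191/19789: DF=(1 − 191/19789·(0.998000))/(1+191/19789) = 9809/10000 ≈ 0.980900
step 3 [3y] bond c/1=1/40: DF=(414127/400000 − 1/40·(0.998000+0.980900))/(1+1/40) = 4809/5000 ≈ 0.961800
step 4 [4y] zero: DF = P = 183/200 ≈ 0.915000
step 5 [5y] bond c/1=3/50: DF=(290161/250000 − 3/50·(0.998000+0.980900+0.961800+0.915000))/(1+3/50) = 8767/10000 ≈ 0.876700

1 1 499/500
2 2 9809/10000
3 3 4809/5000
4 4 183/200
5 5 8767/10000
f(1y,2y) = ((499/500)/(9809/10000) − 1)/(1) = 171/9809 ≈ 1.7433%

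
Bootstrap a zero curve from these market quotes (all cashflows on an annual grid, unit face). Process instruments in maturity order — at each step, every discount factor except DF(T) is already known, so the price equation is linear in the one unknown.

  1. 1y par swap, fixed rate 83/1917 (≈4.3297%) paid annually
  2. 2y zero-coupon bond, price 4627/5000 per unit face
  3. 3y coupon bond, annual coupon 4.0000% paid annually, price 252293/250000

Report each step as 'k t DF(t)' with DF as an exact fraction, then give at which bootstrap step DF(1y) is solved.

step 1 [1y] swap r/1=83/1917: DF=(1 − 83/1917·(0))/(1+83/1917) = 1917/2000 ≈ 0.958500
step 2 [2y] zero: DF = P = 4627/5000 ≈ 0.925400
step 3 [3y] bond c/1=1/25: DF=(252293/250000 − 1/25·(0.958500+0.925400))/(1+1/25) = 8979/10000 ≈ 0.897900

1 1 1917/2000
2 2 4627/5000
3 3 8979/10000
DF(1y) is solved at step 1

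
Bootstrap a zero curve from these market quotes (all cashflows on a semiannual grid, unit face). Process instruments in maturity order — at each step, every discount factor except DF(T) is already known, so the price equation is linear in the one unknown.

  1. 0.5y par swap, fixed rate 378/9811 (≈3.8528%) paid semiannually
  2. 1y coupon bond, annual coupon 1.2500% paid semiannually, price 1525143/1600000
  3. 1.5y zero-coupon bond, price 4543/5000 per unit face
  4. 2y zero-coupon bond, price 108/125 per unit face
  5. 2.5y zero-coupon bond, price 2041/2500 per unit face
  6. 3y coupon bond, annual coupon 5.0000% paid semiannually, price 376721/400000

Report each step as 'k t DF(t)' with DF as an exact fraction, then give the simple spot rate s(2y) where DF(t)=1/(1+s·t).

1 1/2 9811/10000
2 1 2353/2500
3 3/2 4543/5000
4 2 108/125
5 5/2 2041/2500
6 3 1011/1250
s(2y) = (1/(108/125) − 1)/(2) = 17/216 ≈ 7.8704%

step 1 [0.5y] swap r/2=189/9811: DF=(1 − 189/9811·(0))/(1+189/9811) = 9811/10000 ≈ 0.981100
step 2 [1y] bond c/2=1/160: DF=(1525143/1600000 − 1/160·(0.981100))/(1+1/160) = 2353/2500 ≈ 0.941200
step 3 [1.5y] zero: DF = P = 4543/5000 ≈ 0.908600
step 4 [2y] zero: DF = P = 108/125 ≈ 0.864000
step 5 [2.5y] zero: DF = P = 2041/2500 ≈ 0.816400
step 6 [3y] bond c/2=1/40: DF=(376721/400000 − 1/40·(0.981100+0.941200+0.908600+0.864000+0.816400))/(1+1/40) = 1011/1250 ≈ 0.808800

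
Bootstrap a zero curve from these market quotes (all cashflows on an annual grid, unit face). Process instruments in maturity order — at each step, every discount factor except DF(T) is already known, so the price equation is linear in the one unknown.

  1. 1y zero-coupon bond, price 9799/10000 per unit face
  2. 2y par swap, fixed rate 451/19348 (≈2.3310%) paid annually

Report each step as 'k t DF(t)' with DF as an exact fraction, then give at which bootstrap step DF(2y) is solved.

step 1 [1y] zero: DF = P = 9799/10000 ≈ 0.979900
step 2 [2y] swap r/1=451/19348: DF=(1 − 451/19348·(0.979900))/(1+451/19348) = 9549/10000 ≈ 0.954900

1 1 9799/10000
2 2 9549/10000
DF(2y) is solved at step 2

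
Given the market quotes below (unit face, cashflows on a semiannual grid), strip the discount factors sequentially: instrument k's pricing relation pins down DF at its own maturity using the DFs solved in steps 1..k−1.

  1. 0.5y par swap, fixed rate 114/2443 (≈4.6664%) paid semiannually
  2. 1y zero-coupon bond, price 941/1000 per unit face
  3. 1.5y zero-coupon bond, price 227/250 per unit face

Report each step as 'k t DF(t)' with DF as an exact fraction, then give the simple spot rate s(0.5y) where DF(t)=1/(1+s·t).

step 1 [0.5y] swap r/2=57/2443: DF=(1 − 57/2443·(0))/(1+57/2443) = 2443/2500 ≈ 0.977200
step 2 [1y] zero: DF = P = 941/1000 ≈ 0.941000
step 3 [1.5y] zero: DF = P = 227/250 ≈ 0.908000

1 1/2 2443/2500
2 1 941/1000
3 3/2 227/250
s(0.5y) = (1/(2443/2500) − 1)/(1/2) = 114/2443 ≈ 4.6664%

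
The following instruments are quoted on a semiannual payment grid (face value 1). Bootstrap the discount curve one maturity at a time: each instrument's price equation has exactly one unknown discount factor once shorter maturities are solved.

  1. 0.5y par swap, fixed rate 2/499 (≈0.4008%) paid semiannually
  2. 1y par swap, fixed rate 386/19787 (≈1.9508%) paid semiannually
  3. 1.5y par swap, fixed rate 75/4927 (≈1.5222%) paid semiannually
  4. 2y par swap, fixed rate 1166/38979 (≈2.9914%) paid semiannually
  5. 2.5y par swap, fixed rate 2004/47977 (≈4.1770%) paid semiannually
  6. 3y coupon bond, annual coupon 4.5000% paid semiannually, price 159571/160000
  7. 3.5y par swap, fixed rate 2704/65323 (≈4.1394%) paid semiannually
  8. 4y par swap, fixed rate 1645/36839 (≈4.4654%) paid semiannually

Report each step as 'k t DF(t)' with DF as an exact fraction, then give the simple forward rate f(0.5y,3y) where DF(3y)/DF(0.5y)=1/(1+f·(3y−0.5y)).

step 1 [0.5y] swap r/2=1/499: DF=(1 − 1/499·(0))/(1+1/499) = 499/500 ≈ 0.998000
step 2 [1y] swap r/2=193/19787: DF=(1 − 193/19787·(0.998000))/(1+193/19787) = 9807/10000 ≈ 0.980700
step 3 [1.5y] swap r/2=75/9854: DF=(1 − 75/9854·(0.998000+0.980700))/(1+75/9854) = 391/400 ≈ 0.977500
step 4 [2y] swap r/2=583/38979: DF=(1 − 583/38979·(0.998000+0.980700+0.977500))/(1+583/38979) = 9417/10000 ≈ 0.941700
step 5 [2.5y] swap r/2=1002/47977: DF=(1 − 1002/47977·(0.998000+0.980700+0.977500+0.941700))/(1+1002/47977) = 4499/5000 ≈ 0.899800
step 6 [3y] bond c/2=9/400: DF=(159571/160000 − 9/400·(0.998000+0.980700+0.977500+0.941700+0.899800))/(1+9/400) = 4349/5000 ≈ 0.869800
step 7 [3.5y] swap r/2=1352/65323: DF=(1 − 1352/65323·(0.998000+0.980700+0.977500+0.941700+0.899800+0.869800))/(1+1352/65323) = 1081/1250 ≈ 0.864800
step 8 [4y] swap r/2=1645/73678: DF=(1 − 1645/73678·(0.998000+0.980700+0.977500+0.941700+0.899800+0.869800+0.864800))/(1+1645/73678) = 1671/2000 ≈ 0.835500

1 1/2 499/500
2 1 9807/10000
3 3/2 391/400
4 2 9417/10000
5 5/2 4499/5000
6 3 4349/5000
7 7/2 1081/1250
8 4 1671/2000
f(0.5y,3y) = ((499/500)/(4349/5000) − 1)/(5/2) = 1282/21745 ≈ 5.8956%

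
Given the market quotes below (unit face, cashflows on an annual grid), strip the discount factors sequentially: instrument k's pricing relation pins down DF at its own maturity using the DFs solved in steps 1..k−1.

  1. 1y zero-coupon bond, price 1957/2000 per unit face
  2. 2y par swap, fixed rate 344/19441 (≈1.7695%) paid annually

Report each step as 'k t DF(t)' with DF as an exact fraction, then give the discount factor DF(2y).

step 1 [1y] zero: DF = P = 1957/2000 ≈ 0.978500
step 2 [2y] swap r/1=344/19441: DF=(1 − 344/19441·(0.978500))/(1+344/19441) = 1207/1250 ≈ 0.965600

1 1 1957/2000
2 2 1207/1250
DF(2y) = 1207/1250 ≈ 0.965600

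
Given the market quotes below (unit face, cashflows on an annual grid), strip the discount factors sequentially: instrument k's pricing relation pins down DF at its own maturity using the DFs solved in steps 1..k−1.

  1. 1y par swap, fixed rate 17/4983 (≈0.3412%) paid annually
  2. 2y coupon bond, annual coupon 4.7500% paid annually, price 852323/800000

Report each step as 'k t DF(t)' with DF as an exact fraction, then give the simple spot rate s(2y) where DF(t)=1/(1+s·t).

1 1 4983/5000
2 2 9719/10000
s(2y) = (1/(9719/10000) − 1)/(2) = 281/19438 ≈ 1.4456%

step 1 [1y] swap r/1=17/4983: DF=(1 − 17/4983·(0))/(1+17/4983) = 4983/5000 ≈ 0.996600
step 2 [2y] bond c/1=19/400: DF=(852323/800000 − 19/400·(0.996600))/(1+19/400) = 9719/10000 ≈ 0.971900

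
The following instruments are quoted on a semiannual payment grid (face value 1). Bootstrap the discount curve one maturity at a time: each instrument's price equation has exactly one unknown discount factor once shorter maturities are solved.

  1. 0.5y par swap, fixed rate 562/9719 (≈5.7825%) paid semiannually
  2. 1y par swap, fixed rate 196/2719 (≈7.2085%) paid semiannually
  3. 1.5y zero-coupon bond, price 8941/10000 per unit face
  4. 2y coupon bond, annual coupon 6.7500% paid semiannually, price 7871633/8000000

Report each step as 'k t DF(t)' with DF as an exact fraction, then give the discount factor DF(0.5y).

step 1 [0.5y] swap r/2=281/9719: DF=(1 − 281/9719·(0))/(1+281/9719) = 9719/10000 ≈ 0.971900
step 2 [1y] swap r/2=98/2719: DF=(1 − 98/2719·(0.971900))/(1+98/2719) = 4657/5000 ≈ 0.931400
step 3 [1.5y] zero: DF = P = 8941/10000 ≈ 0.894100
step 4 [2y] bond c/2=27/800: DF=(7871633/8000000 − 27/800·(0.971900+0.931400+0.894100))/(1+27/800) = 1721/2000 ≈ 0.860500

1 1/2 9719/10000
2 1 4657/5000
3 3/2 8941/10000
4 2 1721/2000
DF(0.5y) = 9719/10000 ≈ 0.971900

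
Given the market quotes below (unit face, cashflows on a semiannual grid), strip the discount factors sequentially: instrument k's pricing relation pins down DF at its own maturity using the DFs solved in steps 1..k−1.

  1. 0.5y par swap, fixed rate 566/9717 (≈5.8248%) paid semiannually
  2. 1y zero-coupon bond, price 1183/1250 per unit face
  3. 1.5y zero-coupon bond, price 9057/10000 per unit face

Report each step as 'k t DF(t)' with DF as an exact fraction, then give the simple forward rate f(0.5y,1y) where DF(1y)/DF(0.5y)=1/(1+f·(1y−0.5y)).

1 1/2 9717/10000
2 1 1183/1250
3 3/2 9057/10000
f(0.5y,1y) = ((9717/10000)/(1183/1250) − 1)/(1/2) = 253/4732 ≈ 5.3466%

step 1 [0.5y] swap r/2=283/9717: DF=(1 − 283/9717·(0))/(1+283/9717) = 9717/10000 ≈ 0.971700
step 2 [1y] zero: DF = P = 1183/1250 ≈ 0.946400
step 3 [1.5y] zero: DF = P = 9057/10000 ≈ 0.905700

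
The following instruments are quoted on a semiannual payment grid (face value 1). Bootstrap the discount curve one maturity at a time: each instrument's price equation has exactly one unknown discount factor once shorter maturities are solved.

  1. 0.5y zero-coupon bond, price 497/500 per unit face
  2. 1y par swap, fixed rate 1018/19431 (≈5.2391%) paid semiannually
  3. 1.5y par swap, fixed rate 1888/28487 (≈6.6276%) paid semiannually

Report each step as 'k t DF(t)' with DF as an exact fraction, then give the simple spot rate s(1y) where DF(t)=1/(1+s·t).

1 1/2 497/500
2 1 9491/10000
3 3/2 566/625
s(1y) = (1/(9491/10000) − 1)/(1) = 509/9491 ≈ 5.3630%

step 1 [0.5y] zero: DF = P = 497/500 ≈ 0.994000
step 2 [1y] swap r/2=509/19431: DF=(1 − 509/19431·(0.994000))/(1+509/19431) = 9491/10000 ≈ 0.949100
step 3 [1.5y] swap r/2=944/28487: DF=(1 − 944/28487·(0.994000+0.949100))/(1+944/28487) = 566/625 ≈ 0.905600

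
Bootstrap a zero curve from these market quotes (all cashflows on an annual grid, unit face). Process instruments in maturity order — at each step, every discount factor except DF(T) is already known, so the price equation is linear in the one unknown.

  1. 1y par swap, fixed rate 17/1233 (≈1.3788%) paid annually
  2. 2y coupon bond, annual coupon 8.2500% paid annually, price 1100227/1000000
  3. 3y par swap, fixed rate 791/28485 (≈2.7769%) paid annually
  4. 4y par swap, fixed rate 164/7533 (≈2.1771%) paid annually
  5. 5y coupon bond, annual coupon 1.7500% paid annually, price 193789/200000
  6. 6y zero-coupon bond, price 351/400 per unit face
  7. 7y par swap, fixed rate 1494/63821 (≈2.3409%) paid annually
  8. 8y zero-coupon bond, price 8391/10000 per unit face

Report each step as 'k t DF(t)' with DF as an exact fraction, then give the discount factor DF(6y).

step 1 [1y] swap r/1=17/1233: DF=(1 − 17/1233·(0))/(1+17/1233) = 1233/1250 ≈ 0.986400
step 2 [2y] bond c/1=33/400: DF=(1100227/1000000 − 33/400·(0.986400))/(1+33/400) = 2353/2500 ≈ 0.941200
step 3 [3y] swap r/1=791/28485: DF=(1 − 791/28485·(0.986400+0.941200))/(1+791/28485) = 9209/10000 ≈ 0.920900
step 4 [4y] swap r/1=164/7533: DF=(1 − 164/7533·(0.986400+0.941200+0.920900))/(1+164/7533) = 459/500 ≈ 0.918000
step 5 [5y] bond c/1=7/400: DF=(193789/200000 − 7/400·(0.986400+0.941200+0.920900+0.918000))/(1+7/400) = 71/80 ≈ 0.887500
step 6 [6y] zero: DF = P = 351/400 ≈ 0.877500
step 7 [7y] swap r/1=1494/63821: DF=(1 − 1494/63821·(0.986400+0.941200+0.920900+0.918000+0.887500+0.877500))/(1+1494/63821) = 4253/5000 ≈ 0.850600
step 8 [8y] zero: DF = P = 8391/10000 ≈ 0.839100

1 1 1233/1250
2 2 2353/2500
3 3 9209/10000
4 4 459/500
5 5 71/80
6 6 351/400
7 7 4253/5000
8 8 8391/10000
DF(6y) = 351/400 ≈ 0.877500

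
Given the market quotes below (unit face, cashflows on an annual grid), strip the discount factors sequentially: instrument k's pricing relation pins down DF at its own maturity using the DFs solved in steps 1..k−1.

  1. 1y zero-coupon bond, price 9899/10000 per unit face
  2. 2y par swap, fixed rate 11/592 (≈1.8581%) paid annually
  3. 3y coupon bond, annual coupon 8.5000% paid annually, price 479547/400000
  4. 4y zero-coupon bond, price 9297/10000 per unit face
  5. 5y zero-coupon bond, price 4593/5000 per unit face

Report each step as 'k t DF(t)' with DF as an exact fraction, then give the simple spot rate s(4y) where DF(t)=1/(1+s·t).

step 1 [1y] zero: DF = P = 9899/10000 ≈ 0.989900
step 2 [2y] swap r/1=11/592: DF=(1 − 11/592·(0.989900))/(1+11/592) = 9637/10000 ≈ 0.963700
step 3 [3y] bond c/1=17/200: DF=(479547/400000 − 17/200·(0.989900+0.963700))/(1+17/200) = 9519/10000 ≈ 0.951900
step 4 [4y] zero: DF = P = 9297/10000 ≈ 0.929700
step 5 [5y] zero: DF = P = 4593/5000 ≈ 0.918600

1 1 9899/10000
2 2 9637/10000
3 3 9519/10000
4 4 9297/10000
5 5 4593/5000
s(4y) = (1/(9297/10000) − 1)/(4) = 703/37188 ≈ 1.8904%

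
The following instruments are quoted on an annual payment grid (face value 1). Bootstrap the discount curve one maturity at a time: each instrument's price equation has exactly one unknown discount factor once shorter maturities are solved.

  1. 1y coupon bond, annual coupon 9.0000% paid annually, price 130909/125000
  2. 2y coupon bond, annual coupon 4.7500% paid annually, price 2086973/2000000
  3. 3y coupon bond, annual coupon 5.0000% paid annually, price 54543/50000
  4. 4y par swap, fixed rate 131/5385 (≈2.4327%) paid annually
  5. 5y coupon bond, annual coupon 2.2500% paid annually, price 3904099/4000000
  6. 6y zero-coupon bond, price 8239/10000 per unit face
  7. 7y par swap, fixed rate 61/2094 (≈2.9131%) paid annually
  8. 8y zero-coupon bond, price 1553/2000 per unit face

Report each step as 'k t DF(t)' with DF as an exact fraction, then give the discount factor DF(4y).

1 1 1201/1250
2 2 4763/5000
3 3 4739/5000
4 4 9083/10000
5 5 2179/2500
6 6 8239/10000
7 7 817/1000
8 8 1553/2000
DF(4y) = 9083/10000 ≈ 0.908300

step 1 [1y] bond c/1=9/100: DF=(130909/125000 − 9/100·(0))/(1+9/100) = 1201/1250 ≈ 0.960800
step 2 [2y] bond c/1=19/400: DF=(2086973/2000000 − 19/400·(0.960800))/(1+19/400) = 4763/5000 ≈ 0.952600
step 3 [3y] bond c/1=1/20: DF=(54543/50000 − 1/20·(0.960800+0.952600))/(1+1/20) = 4739/5000 ≈ 0.947800
step 4 [4y] swap r/1=131/5385: DF=(1 − 131/5385·(0.960800+0.952600+0.947800))/(1+131/5385) = 9083/10000 ≈ 0.908300
step 5 [5y] bond c/1=9/400: DF=(3904099/4000000 − 9/400·(0.960800+0.952600+0.947800+0.908300))/(1+9/400) = 2179/2500 ≈ 0.871600
step 6 [6y] zero: DF = P = 8239/10000 ≈ 0.823900
step 7 [7y] swap r/1=61/2094: DF=(1 − 61/2094·(0.960800+0.952600+0.947800+0.908300+0.871600+0.823900))/(1+61/2094) = 817/1000 ≈ 0.817000
step 8 [8y] zero: DF = P = 1553/2000 ≈ 0.776500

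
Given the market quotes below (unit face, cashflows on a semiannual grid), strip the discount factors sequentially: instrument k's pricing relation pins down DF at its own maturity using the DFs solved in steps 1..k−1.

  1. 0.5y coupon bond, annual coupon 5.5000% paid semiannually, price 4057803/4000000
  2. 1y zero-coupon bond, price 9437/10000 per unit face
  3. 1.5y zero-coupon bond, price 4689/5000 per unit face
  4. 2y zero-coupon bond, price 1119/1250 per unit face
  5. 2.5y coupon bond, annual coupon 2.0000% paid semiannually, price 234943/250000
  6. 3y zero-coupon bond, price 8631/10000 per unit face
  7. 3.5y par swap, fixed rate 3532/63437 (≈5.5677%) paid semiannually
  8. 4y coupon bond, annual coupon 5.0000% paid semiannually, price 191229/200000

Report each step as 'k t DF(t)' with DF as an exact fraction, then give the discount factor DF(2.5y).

1 1/2 9873/10000
2 1 9437/10000
3 3/2 4689/5000
4 2 1119/1250
5 5/2 2233/2500
6 3 8631/10000
7 7/2 4117/5000
8 4 7781/10000
DF(2.5y) = 2233/2500 ≈ 0.893200

step 1 [0.5y] bond c/2=11/400: DF=(4057803/4000000 − 11/400·(0))/(1+11/400) = 9873/10000 ≈ 0.987300
step 2 [1y] zero: DF = P = 9437/10000 ≈ 0.943700
step 3 [1.5y] zero: DF = P = 4689/5000 ≈ 0.937800
step 4 [2y] zero: DF = P = 1119/1250 ≈ 0.895200
step 5 [2.5y] bond c/2=1/100: DF=(234943/250000 − 1/100·(0.987300+0.943700+0.937800+0.895200))/(1+1/100) = 2233/2500 ≈ 0.893200
step 6 [3y] zero: DF = P = 8631/10000 ≈ 0.863100
step 7 [3.5y] swap r/2=1766/63437: DF=(1 − 1766/63437·(0.987300+0.943700+0.937800+0.895200+0.893200+0.863100))/(1+1766/63437) = 4117/5000 ≈ 0.823400
step 8 [4y] bond c/2=1/40: DF=(191229/200000 − 1/40·(0.987300+0.943700+0.937800+0.895200+0.893200+0.863100+0.823400))/(1+1/40) = 7781/10000 ≈ 0.778100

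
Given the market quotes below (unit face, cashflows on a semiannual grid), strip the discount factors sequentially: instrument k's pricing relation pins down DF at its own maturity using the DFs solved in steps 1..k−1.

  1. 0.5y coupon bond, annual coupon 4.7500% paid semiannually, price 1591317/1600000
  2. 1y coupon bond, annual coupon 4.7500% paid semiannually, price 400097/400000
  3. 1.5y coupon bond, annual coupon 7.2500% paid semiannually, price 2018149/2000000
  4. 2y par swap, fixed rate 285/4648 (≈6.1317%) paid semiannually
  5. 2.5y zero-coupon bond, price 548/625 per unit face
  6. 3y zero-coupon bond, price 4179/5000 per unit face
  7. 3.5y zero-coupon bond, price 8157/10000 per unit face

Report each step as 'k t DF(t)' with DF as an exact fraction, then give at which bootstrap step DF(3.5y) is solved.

step 1 [0.5y] bond c/2=19/800: DF=(1591317/1600000 − 19/800·(0))/(1+19/800) = 1943/2000 ≈ 0.971500
step 2 [1y] bond c/2=19/800: DF=(400097/400000 − 19/800·(0.971500))/(1+19/800) = 1909/2000 ≈ 0.954500
step 3 [1.5y] bond c/2=29/800: DF=(2018149/2000000 − 29/800·(0.971500+0.954500))/(1+29/800) = 1133/1250 ≈ 0.906400
step 4 [2y] swap r/2=285/9296: DF=(1 − 285/9296·(0.971500+0.954500+0.906400))/(1+285/9296) = 443/500 ≈ 0.886000
step 5 [2.5y] zero: DF = P = 548/625 ≈ 0.876800
step 6 [3y] zero: DF = P = 4179/5000 ≈ 0.835800
step 7 [3.5y] zero: DF = P = 8157/10000 ≈ 0.815700

1 1/2 1943/2000
2 1 1909/2000
3 3/2 1133/1250
4 2 443/500
5 5/2 548/625
6 3 4179/5000
7 7/2 8157/10000
DF(3.5y) is solved at step 7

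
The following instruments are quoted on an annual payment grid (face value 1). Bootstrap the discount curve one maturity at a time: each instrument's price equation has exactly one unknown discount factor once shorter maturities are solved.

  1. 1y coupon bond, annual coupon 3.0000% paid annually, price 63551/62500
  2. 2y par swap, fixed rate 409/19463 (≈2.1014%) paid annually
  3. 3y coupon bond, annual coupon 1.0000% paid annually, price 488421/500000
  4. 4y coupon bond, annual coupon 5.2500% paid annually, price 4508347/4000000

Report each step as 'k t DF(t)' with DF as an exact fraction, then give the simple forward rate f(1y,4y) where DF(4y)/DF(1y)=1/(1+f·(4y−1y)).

1 1 617/625
2 2 9591/10000
3 3 9479/10000
4 4 1853/2000
f(1y,4y) = ((617/625)/(1853/2000) − 1)/(3) = 607/27795 ≈ 2.1838%

step 1 [1y] bond c/1=3/100: DF=(63551/62500 − 3/100·(0))/(1+3/100) = 617/625 ≈ 0.987200
step 2 [2y] swap r/1=409/19463: DF=(1 − 409/19463·(0.987200))/(1+409/19463) = 9591/10000 ≈ 0.959100
step 3 [3y] bond c/1=1/100: DF=(488421/500000 − 1/100·(0.987200+0.959100))/(1+1/100) = 9479/10000 ≈ 0.947900
step 4 [4y] bond c/1=21/400: DF=(4508347/4000000 − 21/400·(0.987200+0.959100+0.947900))/(1+21/400) = 1853/2000 ≈ 0.926500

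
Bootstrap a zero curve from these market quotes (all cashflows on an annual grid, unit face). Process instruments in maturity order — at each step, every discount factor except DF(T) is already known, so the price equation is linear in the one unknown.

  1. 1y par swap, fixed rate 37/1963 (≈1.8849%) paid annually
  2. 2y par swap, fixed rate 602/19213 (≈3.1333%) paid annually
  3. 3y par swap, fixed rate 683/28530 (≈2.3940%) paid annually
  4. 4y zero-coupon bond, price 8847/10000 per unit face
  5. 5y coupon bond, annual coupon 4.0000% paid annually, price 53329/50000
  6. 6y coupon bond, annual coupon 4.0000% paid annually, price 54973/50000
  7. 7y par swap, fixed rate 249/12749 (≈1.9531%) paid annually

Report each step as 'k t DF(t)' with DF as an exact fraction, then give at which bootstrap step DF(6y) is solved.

1 1 1963/2000
2 2 4699/5000
3 3 9317/10000
4 4 8847/10000
5 5 4409/5000
6 6 1759/2000
7 7 1751/2000
DF(6y) is solved at step 6

step 1 [1y] swap r/1=37/1963: DF=(1 − 37/1963·(0))/(1+37/1963) = 1963/2000 ≈ 0.981500
step 2 [2y] swap r/1=602/19213: DF=(1 − 602/19213·(0.981500))/(1+602/19213) = 4699/5000 ≈ 0.939800
step 3 [3y] swap r/1=683/28530: DF=(1 − 683/28530·(0.981500+0.939800))/(1+683/28530) = 9317/10000 ≈ 0.931700
step 4 [4y] zero: DF = P = 8847/10000 ≈ 0.884700
step 5 [5y] bond c/1=1/25: DF=(53329/50000 − 1/25·(0.981500+0.939800+0.931700+0.884700))/(1+1/25) = 4409/5000 ≈ 0.881800
step 6 [6y] bond c/1=1/25: DF=(54973/50000 − 1/25·(0.981500+0.939800+0.931700+0.884700+0.881800))/(1+1/25) = 1759/2000 ≈ 0.879500
step 7 [7y] swap r/1=249/12749: DF=(1 − 249/12749·(0.981500+0.939800+0.931700+0.884700+0.881800+0.879500))/(1+249/12749) = 1751/2000 ≈ 0.875500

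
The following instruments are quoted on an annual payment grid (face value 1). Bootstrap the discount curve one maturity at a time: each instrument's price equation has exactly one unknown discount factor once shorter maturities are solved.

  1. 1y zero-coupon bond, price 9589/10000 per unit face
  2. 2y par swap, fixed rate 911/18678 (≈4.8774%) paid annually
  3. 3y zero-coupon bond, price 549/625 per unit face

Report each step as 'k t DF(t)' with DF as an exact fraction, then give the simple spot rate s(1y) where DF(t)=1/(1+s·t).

step 1 [1y] zero: DF = P = 9589/10000 ≈ 0.958900
step 2 [2y] swap r/1=911/18678: DF=(1 − 911/18678·(0.958900))/(1+911/18678) = 9089/10000 ≈ 0.908900
step 3 [3y] zero: DF = P = 549/625 ≈ 0.878400

1 1 9589/10000
2 2 9089/10000
3 3 549/625
s(1y) = (1/(9589/10000) − 1)/(1) = 411/9589 ≈ 4.2862%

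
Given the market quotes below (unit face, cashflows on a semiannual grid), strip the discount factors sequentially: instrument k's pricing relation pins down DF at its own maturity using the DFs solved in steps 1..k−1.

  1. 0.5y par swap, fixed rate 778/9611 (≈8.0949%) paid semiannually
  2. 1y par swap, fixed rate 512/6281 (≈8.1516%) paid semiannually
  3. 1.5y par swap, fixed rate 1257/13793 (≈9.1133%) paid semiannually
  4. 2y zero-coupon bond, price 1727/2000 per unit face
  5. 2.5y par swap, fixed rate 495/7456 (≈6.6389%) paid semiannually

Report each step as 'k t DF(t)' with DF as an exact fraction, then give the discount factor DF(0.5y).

step 1 [0.5y] swap r/2=389/9611: DF=(1 − 389/9611·(0))/(1+389/9611) = 9611/10000 ≈ 0.961100
step 2 [1y] swap r/2=256/6281: DF=(1 − 256/6281·(0.961100))/(1+256/6281) = 577/625 ≈ 0.923200
step 3 [1.5y] swap r/2=1257/27586: DF=(1 − 1257/27586·(0.961100+0.923200))/(1+1257/27586) = 8743/10000 ≈ 0.874300
step 4 [2y] zero: DF = P = 1727/2000 ≈ 0.863500
step 5 [2.5y] swap r/2=495/14912: DF=(1 − 495/14912·(0.961100+0.923200+0.874300+0.863500))/(1+495/14912) = 1703/2000 ≈ 0.851500

1 1/2 9611/10000
2 1 577/625
3 3/2 8743/10000
4 2 1727/2000
5 5/2 1703/2000
DF(0.5y) = 9611/10000 ≈ 0.961100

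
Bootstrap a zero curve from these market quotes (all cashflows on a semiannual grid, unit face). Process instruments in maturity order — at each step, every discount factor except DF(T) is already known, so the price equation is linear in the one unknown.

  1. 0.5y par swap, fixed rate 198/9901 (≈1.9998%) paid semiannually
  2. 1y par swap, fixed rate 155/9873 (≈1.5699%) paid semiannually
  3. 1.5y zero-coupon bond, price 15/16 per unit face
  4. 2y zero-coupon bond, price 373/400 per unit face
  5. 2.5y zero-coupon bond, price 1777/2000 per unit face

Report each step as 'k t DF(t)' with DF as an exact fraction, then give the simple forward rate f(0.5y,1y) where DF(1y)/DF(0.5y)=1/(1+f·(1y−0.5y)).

1 1/2 9901/10000
2 1 1969/2000
3 3/2 15/16
4 2 373/400
5 5/2 1777/2000
f(0.5y,1y) = ((9901/10000)/(1969/2000) − 1)/(1/2) = 112/9845 ≈ 1.1376%

step 1 [0.5y] swap r/2=99/9901: DF=(1 − 99/9901·(0))/(1+99/9901) = 9901/10000 ≈ 0.990100
step 2 [1y] swap r/2=155/19746: DF=(1 − 155/19746·(0.990100))/(1+155/19746) = 1969/2000 ≈ 0.984500
step 3 [1.5y] zero: DF = P = 15/16 ≈ 0.937500
step 4 [2y] zero: DF = P = 373/400 ≈ 0.932500
step 5 [2.5y] zero: DF = P = 1777/2000 ≈ 0.888500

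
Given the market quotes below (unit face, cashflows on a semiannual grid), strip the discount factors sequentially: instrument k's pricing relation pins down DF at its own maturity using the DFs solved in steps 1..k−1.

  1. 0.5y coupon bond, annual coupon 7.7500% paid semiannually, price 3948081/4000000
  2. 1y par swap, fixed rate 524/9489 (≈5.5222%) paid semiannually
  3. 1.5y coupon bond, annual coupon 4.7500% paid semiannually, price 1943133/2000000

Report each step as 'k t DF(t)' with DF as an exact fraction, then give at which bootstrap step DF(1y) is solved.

step 1 [0.5y] bond c/2=31/800: DF=(3948081/4000000 − 31/800·(0))/(1+31/800) = 4751/5000 ≈ 0.950200
step 2 [1y] swap r/2=262/9489: DF=(1 − 262/9489·(0.950200))/(1+262/9489) = 2369/2500 ≈ 0.947600
step 3 [1.5y] bond c/2=19/800: DF=(1943133/2000000 − 19/800·(0.950200+0.947600))/(1+19/800) = 181/200 ≈ 0.905000

1 1/2 4751/5000
2 1 2369/2500
3 3/2 181/200
DF(1y) is solved at step 2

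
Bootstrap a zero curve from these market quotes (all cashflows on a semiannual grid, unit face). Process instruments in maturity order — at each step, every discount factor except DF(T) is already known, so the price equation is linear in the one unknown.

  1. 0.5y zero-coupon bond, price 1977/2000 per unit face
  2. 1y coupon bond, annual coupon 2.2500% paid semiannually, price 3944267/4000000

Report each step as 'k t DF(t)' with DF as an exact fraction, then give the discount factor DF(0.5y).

step 1 [0.5y] zero: DF = P = 1977/2000 ≈ 0.988500
step 2 [1y] bond c/2=9/800: DF=(3944267/4000000 − 9/800·(0.988500))/(1+9/800) = 9641/10000 ≈ 0.964100

1 1/2 1977/2000
2 1 9641/10000
DF(0.5y) = 1977/2000 ≈ 0.988500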